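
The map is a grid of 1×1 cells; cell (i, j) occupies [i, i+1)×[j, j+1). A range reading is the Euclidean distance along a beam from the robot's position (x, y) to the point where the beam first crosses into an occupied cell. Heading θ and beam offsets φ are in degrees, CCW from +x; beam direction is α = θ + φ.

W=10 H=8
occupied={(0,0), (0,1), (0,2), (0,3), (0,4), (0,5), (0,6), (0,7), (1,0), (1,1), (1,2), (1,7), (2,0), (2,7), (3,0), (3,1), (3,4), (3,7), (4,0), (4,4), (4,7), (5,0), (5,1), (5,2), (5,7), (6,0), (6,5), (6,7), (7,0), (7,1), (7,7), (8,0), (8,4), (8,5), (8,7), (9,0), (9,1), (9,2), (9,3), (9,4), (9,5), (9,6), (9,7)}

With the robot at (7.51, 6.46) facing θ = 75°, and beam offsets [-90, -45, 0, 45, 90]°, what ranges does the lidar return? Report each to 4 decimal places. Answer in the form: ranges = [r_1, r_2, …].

ranges = [1.5426, 1.0800, 0.5590, 0.6235, 2.0864]

beam 1: φ=-90°, α=345°
  dir = (cos 345°, sin 345°) = (0.9659, -0.2588); from cell (7,6)
  next x-line at t=0.5073, next y-line at t=1.7773; Δt_x=1.0353, Δt_y=3.8637
    x: enter (8,6) at t=0.5073
    x: enter (9,6) at t=1.5426 ← occupied
  → r_1 = 1.5426
beam 2: φ=-45°, α=30°
  dir = (cos 30°, sin 30°) = (0.8660, 0.5000); from cell (7,6)
  next x-line at t=0.5658, next y-line at t=1.0800; Δt_x=1.1547, Δt_y=2.0000
    x: enter (8,6) at t=0.5658
    y: enter (8,7) at t=1.0800 ← occupied
  → r_2 = 1.0800
beam 3: φ=0°, α=75°
  dir = (cos 75°, sin 75°) = (0.2588, 0.9659); from cell (7,6)
  next x-line at t=1.8932, next y-line at t=0.5590; Δt_x=3.8637, Δt_y=1.0353
    y: enter (7,7) at t=0.5590 ← occupied
  → r_3 = 0.5590
beam 4: φ=45°, α=120°
  dir = (cos 120°, sin 120°) = (-0.5000, 0.8660); from cell (7,6)
  next x-line at t=1.0200, next y-line at t=0.6235; Δt_x=2.0000, Δt_y=1.1547
    y: enter (7,7) at t=0.6235 ← occupied
  → r_4 = 0.6235
beam 5: φ=90°, α=165°
  dir = (cos 165°, sin 165°) = (-0.9659, 0.2588); from cell (7,6)
  next x-line at t=0.5280, next y-line at t=2.0864; Δt_x=1.0353, Δt_y=3.8637
    x: enter (6,6) at t=0.5280
    x: enter (5,6) at t=1.5633
    y: enter (5,7) at t=2.0864 ← occupied
  → r_5 = 2.0864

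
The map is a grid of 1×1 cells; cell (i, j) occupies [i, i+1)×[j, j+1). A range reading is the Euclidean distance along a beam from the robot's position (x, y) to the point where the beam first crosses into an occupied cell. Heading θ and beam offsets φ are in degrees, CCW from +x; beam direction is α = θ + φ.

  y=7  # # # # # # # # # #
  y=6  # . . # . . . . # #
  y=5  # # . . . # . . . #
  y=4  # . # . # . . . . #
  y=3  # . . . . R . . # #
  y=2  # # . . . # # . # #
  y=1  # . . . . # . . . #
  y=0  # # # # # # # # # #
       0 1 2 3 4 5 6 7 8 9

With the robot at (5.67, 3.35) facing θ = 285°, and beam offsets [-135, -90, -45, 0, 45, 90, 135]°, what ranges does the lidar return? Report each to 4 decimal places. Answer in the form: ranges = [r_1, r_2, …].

ranges = [1.3000, 3.7995, 0.4041, 0.3623, 0.7000, 2.4122, 4.2147]

beam 1: φ=-135°, α=150°
  direction (-0.8660, 0.5000); cell (5,3); t to first gridline: x 0.7736, y 1.3000 (then +1.1547 / +2.0000)
    (4,3) via x @ 0.7736
    (4,4) via y @ 1.3000  # hit
  → r_1 = 1.3000
beam 2: φ=-90°, α=195°
  direction (-0.9659, -0.2588); cell (5,3); t to first gridline: x 0.6936, y 1.3523 (then +1.0353 / +3.8637)
    (4,3) via x @ 0.6936
    (4,2) via y @ 1.3523
    (3,2) via x @ 1.7289
    (2,2) via x @ 2.7642
    (1,2) via x @ 3.7995  # hit
  → r_2 = 3.7995
beam 3: φ=-45°, α=240°
  direction (-0.5000, -0.8660); cell (5,3); t to first gridline: x 1.3400, y 0.4041 (then +2.0000 / +1.1547)
    (5,2) via y @ 0.4041  # hit
  → r_3 = 0.4041
beam 4: φ=0°, α=285°
  direction (0.2588, -0.9659); cell (5,3); t to first gridline: x 1.2750, y 0.3623 (then +3.8637 / +1.0353)
    (5,2) via y @ 0.3623  # hit
  → r_4 = 0.3623
beam 5: φ=45°, α=330°
  direction (0.8660, -0.5000); cell (5,3); t to first gridline: x 0.3811, y 0.7000 (then +1.1547 / +2.0000)
    (6,3) via x @ 0.3811
    (6,2) via y @ 0.7000  # hit
  → r_5 = 0.7000
beam 6: φ=90°, α=15°
  direction (0.9659, 0.2588); cell (5,3); t to first gridline: x 0.3416, y 2.5114 (then +1.0353 / +3.8637)
    (6,3) via x @ 0.3416
    (7,3) via x @ 1.3769
    (8,3) via x @ 2.4122  # hit
  → r_6 = 2.4122
beam 7: φ=135°, α=60°
  direction (0.5000, 0.8660); cell (5,3); t to first gridline: x 0.6600, y 0.7506 (then +2.0000 / +1.1547)
    (6,3) via x @ 0.6600
    (6,4) via y @ 0.7506
    (6,5) via y @ 1.9053
    (7,5) via x @ 2.6600
    (7,6) via y @ 3.0600
    (7,7) via y @ 4.2147  # hit
  → r_7 = 4.2147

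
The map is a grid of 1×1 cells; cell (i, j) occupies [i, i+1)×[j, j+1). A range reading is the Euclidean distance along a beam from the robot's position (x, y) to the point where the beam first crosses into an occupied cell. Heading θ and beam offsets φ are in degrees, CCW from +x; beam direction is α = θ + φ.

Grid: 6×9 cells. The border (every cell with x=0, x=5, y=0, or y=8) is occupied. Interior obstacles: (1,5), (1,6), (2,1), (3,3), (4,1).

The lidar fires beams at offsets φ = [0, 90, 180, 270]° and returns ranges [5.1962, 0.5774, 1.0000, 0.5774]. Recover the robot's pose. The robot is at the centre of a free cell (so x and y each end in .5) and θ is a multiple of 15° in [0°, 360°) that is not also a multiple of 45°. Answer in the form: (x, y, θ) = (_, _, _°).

The pose lattice has 23·16 = 368 candidates. Test each by forward raycasting.
  (1.5, 4.5, 165°): beam 1 = 0.5176 ≠ 5.1962 ✗
  (2.5, 4.5, 285°): beam 1 = 3.6235 ≠ 5.1962 ✗
  (4.5, 5.5, 75°): beam 1 = 1.9319 ≠ 5.1962 ✗
  (3.5, 1.5, 120°): beam 1 = 4.0415 ≠ 5.1962 ✗
  …
  (4.5, 3.5, 120°): r_1=5.1962, r_2=0.5774, r_3=1.0000, r_4=0.5774 — all match ✓
Only this pose fits every beam.

(x, y, θ) = (4.5, 3.5, 120°)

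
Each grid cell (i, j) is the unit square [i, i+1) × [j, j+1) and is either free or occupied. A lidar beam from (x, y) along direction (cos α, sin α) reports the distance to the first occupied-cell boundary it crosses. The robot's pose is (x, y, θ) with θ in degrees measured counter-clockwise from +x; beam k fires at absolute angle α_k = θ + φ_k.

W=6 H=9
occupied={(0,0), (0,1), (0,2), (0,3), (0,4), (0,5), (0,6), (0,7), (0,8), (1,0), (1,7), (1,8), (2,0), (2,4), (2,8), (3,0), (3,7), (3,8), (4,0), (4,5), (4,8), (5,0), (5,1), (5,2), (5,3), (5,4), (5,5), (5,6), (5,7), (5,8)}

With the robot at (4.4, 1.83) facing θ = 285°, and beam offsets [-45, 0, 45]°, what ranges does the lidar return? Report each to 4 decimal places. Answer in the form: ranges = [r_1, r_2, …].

beam 1: φ=-45°, α=240°
  direction (-0.5000, -0.8660); cell (4,1); t to first gridline: x 0.8000, y 0.9584 (then +2.0000 / +1.1547)
    (3,1) via x @ 0.8000
    (3,0) via y @ 0.9584  # hit
  → r_1 = 0.9584
beam 2: φ=0°, α=285°
  direction (0.2588, -0.9659); cell (4,1); t to first gridline: x 2.3182, y 0.8593 (then +3.8637 / +1.0353)
    (4,0) via y @ 0.8593  # hit
  → r_2 = 0.8593
beam 3: φ=45°, α=330°
  direction (0.8660, -0.5000); cell (4,1); t to first gridline: x 0.6928, y 1.6600 (then +1.1547 / +2.0000)
    (5,1) via x @ 0.6928  # hit
  → r_3 = 0.6928

ranges = [0.9584, 0.8593, 0.6928]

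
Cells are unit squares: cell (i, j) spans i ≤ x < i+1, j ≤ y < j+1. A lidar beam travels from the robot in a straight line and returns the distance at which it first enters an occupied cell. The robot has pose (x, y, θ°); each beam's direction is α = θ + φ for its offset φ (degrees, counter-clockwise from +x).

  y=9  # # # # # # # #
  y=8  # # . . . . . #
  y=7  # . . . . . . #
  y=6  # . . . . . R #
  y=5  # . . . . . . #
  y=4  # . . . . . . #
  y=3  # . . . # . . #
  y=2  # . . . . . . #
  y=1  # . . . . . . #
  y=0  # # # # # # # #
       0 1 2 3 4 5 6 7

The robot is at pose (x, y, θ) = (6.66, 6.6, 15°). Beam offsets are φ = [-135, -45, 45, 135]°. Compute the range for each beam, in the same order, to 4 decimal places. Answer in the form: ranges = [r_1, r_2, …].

ranges = [3.3200, 0.3926, 0.6800, 4.8000]

beam 1: φ=-135°, α=240°
  dir = (cos 240°, sin 240°) = (-0.5000, -0.8660); from cell (6,6)
  next x-line at t=1.3200, next y-line at t=0.6928; Δt_x=2.0000, Δt_y=1.1547
    y: enter (6,5) at t=0.6928
    x: enter (5,5) at t=1.3200
    y: enter (5,4) at t=1.8475
    y: enter (5,3) at t=3.0022
    x: enter (4,3) at t=3.3200 ← occupied
  → r_1 = 3.3200
beam 2: φ=-45°, α=330°
  dir = (cos 330°, sin 330°) = (0.8660, -0.5000); from cell (6,6)
  next x-line at t=0.3926, next y-line at t=1.2000; Δt_x=1.1547, Δt_y=2.0000
    x: enter (7,6) at t=0.3926 ← occupied
  → r_2 = 0.3926
beam 3: φ=45°, α=60°
  dir = (cos 60°, sin 60°) = (0.5000, 0.8660); from cell (6,6)
  next x-line at t=0.6800, next y-line at t=0.4619; Δt_x=2.0000, Δt_y=1.1547
    y: enter (6,7) at t=0.4619
    x: enter (7,7) at t=0.6800 ← occupied
  → r_3 = 0.6800
beam 4: φ=135°, α=150°
  dir = (cos 150°, sin 150°) = (-0.8660, 0.5000); from cell (6,6)
  next x-line at t=0.7621, next y-line at t=0.8000; Δt_x=1.1547, Δt_y=2.0000
    x: enter (5,6) at t=0.7621
    y: enter (5,7) at t=0.8000
    x: enter (4,7) at t=1.9168
    y: enter (4,8) at t=2.8000
    x: enter (3,8) at t=3.0715
    x: enter (2,8) at t=4.2262
    y: enter (2,9) at t=4.8000 ← occupied
  → r_4 = 4.8000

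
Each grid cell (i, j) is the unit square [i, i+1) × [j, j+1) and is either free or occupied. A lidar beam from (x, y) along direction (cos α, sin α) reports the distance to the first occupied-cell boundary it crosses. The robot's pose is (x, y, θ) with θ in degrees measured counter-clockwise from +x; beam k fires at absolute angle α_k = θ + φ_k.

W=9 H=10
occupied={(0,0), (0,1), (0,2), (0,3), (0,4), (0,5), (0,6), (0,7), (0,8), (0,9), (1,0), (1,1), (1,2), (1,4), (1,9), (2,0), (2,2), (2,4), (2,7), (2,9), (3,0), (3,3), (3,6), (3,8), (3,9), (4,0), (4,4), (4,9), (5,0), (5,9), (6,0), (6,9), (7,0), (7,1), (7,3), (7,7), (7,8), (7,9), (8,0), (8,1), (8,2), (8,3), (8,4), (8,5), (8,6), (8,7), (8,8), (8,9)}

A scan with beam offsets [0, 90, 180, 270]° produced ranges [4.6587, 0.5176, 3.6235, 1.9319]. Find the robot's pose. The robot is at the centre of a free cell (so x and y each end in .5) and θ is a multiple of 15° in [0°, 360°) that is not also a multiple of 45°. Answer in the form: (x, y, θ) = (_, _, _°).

(x, y, θ) = (5.5, 4.5, 75°)

Enumerate (i+0.5, j+0.5, θ) over the 42 free cells and 16 admissible headings. For each, cast all 4 beams and compare to the given ranges.
  (6.5, 4.5, 60°): beam 1 = 2.8868 ≠ 4.6587 ✗
  (2.5, 5.5, 60°): beam 1 = 1.0000 ≠ 4.6587 ✗
  (5.5, 8.5, 165°): beam 1 = 1.5529 ≠ 4.6587 ✗
  …
  (5.5, 4.5, 75°): r_1=4.6587, r_2=0.5176, r_3=3.6235, r_4=1.9319 — all match ✓
Only this pose fits every beam.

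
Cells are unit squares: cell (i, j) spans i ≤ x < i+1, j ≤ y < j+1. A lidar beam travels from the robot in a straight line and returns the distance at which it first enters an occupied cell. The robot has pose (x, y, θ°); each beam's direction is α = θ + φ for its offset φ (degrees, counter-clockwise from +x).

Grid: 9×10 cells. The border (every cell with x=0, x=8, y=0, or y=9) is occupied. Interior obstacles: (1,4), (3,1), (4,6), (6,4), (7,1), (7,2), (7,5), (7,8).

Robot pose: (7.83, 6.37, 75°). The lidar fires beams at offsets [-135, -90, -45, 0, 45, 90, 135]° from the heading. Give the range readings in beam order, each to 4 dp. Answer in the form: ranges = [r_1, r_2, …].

beam 1: φ=-135°, α=300°
  cosα=0.5000 sinα=-0.8660 | (7,6) | tMaxX 0.3400 tMaxY 0.4272 | tΔX 2.0000 tΔY 1.1547
    t=0.3400 [x] (8,6) — stop
  → r_1 = 0.3400
beam 2: φ=-90°, α=345°
  cosα=0.9659 sinα=-0.2588 | (7,6) | tMaxX 0.1760 tMaxY 1.4296 | tΔX 1.0353 tΔY 3.8637
    t=0.1760 [x] (8,6) — stop
  → r_2 = 0.1760
beam 3: φ=-45°, α=30°
  cosα=0.8660 sinα=0.5000 | (7,6) | tMaxX 0.1963 tMaxY 1.2600 | tΔX 1.1547 tΔY 2.0000
    t=0.1963 [x] (8,6) — stop
  → r_3 = 0.1963
beam 4: φ=0°, α=75°
  cosα=0.2588 sinα=0.9659 | (7,6) | tMaxX 0.6568 tMaxY 0.6522 | tΔX 3.8637 tΔY 1.0353
    t=0.6522 [y] (7,7)
    t=0.6568 [x] (8,7) — stop
  → r_4 = 0.6568
beam 5: φ=45°, α=120°
  cosα=-0.5000 sinα=0.8660 | (7,6) | tMaxX 1.6600 tMaxY 0.7275 | tΔX 2.0000 tΔY 1.1547
    t=0.7275 [y] (7,7)
    t=1.6600 [x] (6,7)
    t=1.8822 [y] (6,8)
    t=3.0369 [y] (6,9) — stop
  → r_5 = 3.0369
beam 6: φ=90°, α=165°
  cosα=-0.9659 sinα=0.2588 | (7,6) | tMaxX 0.8593 tMaxY 2.4341 | tΔX 1.0353 tΔY 3.8637
    t=0.8593 [x] (6,6)
    t=1.8946 [x] (5,6)
    t=2.4341 [y] (5,7)
    t=2.9298 [x] (4,7)
    t=3.9651 [x] (3,7)
    t=5.0004 [x] (2,7)
    t=6.0357 [x] (1,7)
    t=6.2978 [y] (1,8)
    t=7.0709 [x] (0,8) — stop
  → r_6 = 7.0709
beam 7: φ=135°, α=210°
  cosα=-0.8660 sinα=-0.5000 | (7,6) | tMaxX 0.9584 tMaxY 0.7400 | tΔX 1.1547 tΔY 2.0000
    t=0.7400 [y] (7,5) — stop
  → r_7 = 0.7400

ranges = [0.3400, 0.1760, 0.1963, 0.6568, 3.0369, 7.0709, 0.7400]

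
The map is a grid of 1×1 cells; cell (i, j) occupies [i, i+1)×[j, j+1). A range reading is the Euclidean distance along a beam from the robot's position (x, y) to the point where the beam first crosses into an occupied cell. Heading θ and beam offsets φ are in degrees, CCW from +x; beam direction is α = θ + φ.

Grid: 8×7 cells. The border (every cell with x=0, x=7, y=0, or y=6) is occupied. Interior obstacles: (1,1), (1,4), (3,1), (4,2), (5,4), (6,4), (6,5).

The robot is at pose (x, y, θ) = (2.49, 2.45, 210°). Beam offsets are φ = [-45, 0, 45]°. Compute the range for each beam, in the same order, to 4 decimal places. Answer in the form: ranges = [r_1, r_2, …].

beam 1: φ=-45°, α=165°
  direction (-0.9659, 0.2588); cell (2,2); t to first gridline: x 0.5073, y 2.1250 (then +1.0353 / +3.8637)
    (1,2) via x @ 0.5073
    (0,2) via x @ 1.5426  # hit
  → r_1 = 1.5426
beam 2: φ=0°, α=210°
  direction (-0.8660, -0.5000); cell (2,2); t to first gridline: x 0.5658, y 0.9000 (then +1.1547 / +2.0000)
    (1,2) via x @ 0.5658
    (1,1) via y @ 0.9000  # hit
  → r_2 = 0.9000
beam 3: φ=45°, α=255°
  direction (-0.2588, -0.9659); cell (2,2); t to first gridline: x 1.8932, y 0.4659 (then +3.8637 / +1.0353)
    (2,1) via y @ 0.4659
    (2,0) via y @ 1.5012  # hit
  → r_3 = 1.5012

ranges = [1.5426, 0.9000, 1.5012]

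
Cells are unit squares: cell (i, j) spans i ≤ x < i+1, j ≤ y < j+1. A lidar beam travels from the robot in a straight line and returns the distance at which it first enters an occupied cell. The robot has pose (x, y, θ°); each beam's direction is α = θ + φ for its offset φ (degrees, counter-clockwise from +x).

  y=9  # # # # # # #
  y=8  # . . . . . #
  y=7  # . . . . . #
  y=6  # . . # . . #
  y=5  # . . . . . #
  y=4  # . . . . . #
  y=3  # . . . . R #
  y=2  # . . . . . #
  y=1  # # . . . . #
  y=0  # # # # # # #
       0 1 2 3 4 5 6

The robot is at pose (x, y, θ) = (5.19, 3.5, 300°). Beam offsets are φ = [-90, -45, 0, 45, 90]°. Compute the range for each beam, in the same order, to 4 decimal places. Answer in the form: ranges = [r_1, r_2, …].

ranges = [3.6835, 2.5882, 1.6200, 0.8386, 0.9353]

beam 1: φ=-90°, α=210°
  dir = (cos 210°, sin 210°) = (-0.8660, -0.5000); from cell (5,3)
  next x-line at t=0.2194, next y-line at t=1.0000; Δt_x=1.1547, Δt_y=2.0000
    x: enter (4,3) at t=0.2194
    y: enter (4,2) at t=1.0000
    x: enter (3,2) at t=1.3741
    x: enter (2,2) at t=2.5288
    y: enter (2,1) at t=3.0000
    x: enter (1,1) at t=3.6835 ← occupied
  → r_1 = 3.6835
beam 2: φ=-45°, α=255°
  dir = (cos 255°, sin 255°) = (-0.2588, -0.9659); from cell (5,3)
  next x-line at t=0.7341, next y-line at t=0.5176; Δt_x=3.8637, Δt_y=1.0353
    y: enter (5,2) at t=0.5176
    x: enter (4,2) at t=0.7341
    y: enter (4,1) at t=1.5529
    y: enter (4,0) at t=2.5882 ← occupied
  → r_2 = 2.5882
beam 3: φ=0°, α=300°
  dir = (cos 300°, sin 300°) = (0.5000, -0.8660); from cell (5,3)
  next x-line at t=1.6200, next y-line at t=0.5774; Δt_x=2.0000, Δt_y=1.1547
    y: enter (5,2) at t=0.5774
    x: enter (6,2) at t=1.6200 ← occupied
  → r_3 = 1.6200
beam 4: φ=45°, α=345°
  dir = (cos 345°, sin 345°) = (0.9659, -0.2588); from cell (5,3)
  next x-line at t=0.8386, next y-line at t=1.9319; Δt_x=1.0353, Δt_y=3.8637
    x: enter (6,3) at t=0.8386 ← occupied
  → r_4 = 0.8386
beam 5: φ=90°, α=30°
  dir = (cos 30°, sin 30°) = (0.8660, 0.5000); from cell (5,3)
  next x-line at t=0.9353, next y-line at t=1.0000; Δt_x=1.1547, Δt_y=2.0000
    x: enter (6,3) at t=0.9353 ← occupied
  → r_5 = 0.9353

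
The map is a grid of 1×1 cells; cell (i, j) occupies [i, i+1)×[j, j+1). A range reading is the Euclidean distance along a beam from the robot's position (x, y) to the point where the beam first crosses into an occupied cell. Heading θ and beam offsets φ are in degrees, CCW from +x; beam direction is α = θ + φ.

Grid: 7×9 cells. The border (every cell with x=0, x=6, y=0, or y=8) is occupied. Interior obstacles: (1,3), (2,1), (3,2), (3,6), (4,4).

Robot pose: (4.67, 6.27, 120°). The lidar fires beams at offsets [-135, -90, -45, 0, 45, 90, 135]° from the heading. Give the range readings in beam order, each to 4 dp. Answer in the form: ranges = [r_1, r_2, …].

beam 1: φ=-135°, α=345°
  d=(0.9659,-0.2588)  start (4,6)  tX=0.3416 tY=1.0432  stride 1/|dx|=1.0353 1/|dy|=3.8637
    cross x-line → (5,6), t=0.3416
    cross y-line → (5,5), t=1.0432
    cross x-line → (6,5), t=1.3769 (wall)
  → r_1 = 1.3769
beam 2: φ=-90°, α=30°
  d=(0.8660,0.5000)  start (4,6)  tX=0.3811 tY=1.4600  stride 1/|dx|=1.1547 1/|dy|=2.0000
    cross x-line → (5,6), t=0.3811
    cross y-line → (5,7), t=1.4600
    cross x-line → (6,7), t=1.5358 (wall)
  → r_2 = 1.5358
beam 3: φ=-45°, α=75°
  d=(0.2588,0.9659)  start (4,6)  tX=1.2750 tY=0.7558  stride 1/|dx|=3.8637 1/|dy|=1.0353
    cross y-line → (4,7), t=0.7558
    cross x-line → (5,7), t=1.2750
    cross y-line → (5,8), t=1.7910 (wall)
  → r_3 = 1.7910
beam 4: φ=0°, α=120°
  d=(-0.5000,0.8660)  start (4,6)  tX=1.3400 tY=0.8429  stride 1/|dx|=2.0000 1/|dy|=1.1547
    cross y-line → (4,7), t=0.8429
    cross x-line → (3,7), t=1.3400
    cross y-line → (3,8), t=1.9976 (wall)
  → r_4 = 1.9976
beam 5: φ=45°, α=165°
  d=(-0.9659,0.2588)  start (4,6)  tX=0.6936 tY=2.8205  stride 1/|dx|=1.0353 1/|dy|=3.8637
    cross x-line → (3,6), t=0.6936 (wall)
  → r_5 = 0.6936
beam 6: φ=90°, α=210°
  d=(-0.8660,-0.5000)  start (4,6)  tX=0.7736 tY=0.5400  stride 1/|dx|=1.1547 1/|dy|=2.0000
    cross y-line → (4,5), t=0.5400
    cross x-line → (3,5), t=0.7736
    cross x-line → (2,5), t=1.9283
    cross y-line → (2,4), t=2.5400
    cross x-line → (1,4), t=3.0831
    cross x-line → (0,4), t=4.2378 (wall)
  → r_6 = 4.2378
beam 7: φ=135°, α=255°
  d=(-0.2588,-0.9659)  start (4,6)  tX=2.5887 tY=0.2795  stride 1/|dx|=3.8637 1/|dy|=1.0353
    cross y-line → (4,5), t=0.2795
    cross y-line → (4,4), t=1.3148 (wall)
  → r_7 = 1.3148

ranges = [1.3769, 1.5358, 1.7910, 1.9976, 0.6936, 4.2378, 1.3148]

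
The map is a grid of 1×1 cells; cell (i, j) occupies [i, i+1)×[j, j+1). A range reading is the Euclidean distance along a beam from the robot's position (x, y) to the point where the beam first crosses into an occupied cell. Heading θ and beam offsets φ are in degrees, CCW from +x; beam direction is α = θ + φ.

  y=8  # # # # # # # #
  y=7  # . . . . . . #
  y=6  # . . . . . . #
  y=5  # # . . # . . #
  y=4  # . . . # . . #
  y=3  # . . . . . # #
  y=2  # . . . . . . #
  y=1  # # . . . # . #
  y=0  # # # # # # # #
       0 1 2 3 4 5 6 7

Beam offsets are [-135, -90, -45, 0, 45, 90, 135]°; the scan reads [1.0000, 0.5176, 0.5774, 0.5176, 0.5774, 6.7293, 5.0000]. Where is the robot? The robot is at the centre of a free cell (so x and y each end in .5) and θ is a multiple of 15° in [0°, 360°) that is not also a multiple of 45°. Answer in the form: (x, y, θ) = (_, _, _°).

(x, y, θ) = (4.5, 1.5, 345°)

Enumerate (i+0.5, j+0.5, θ) over the 36 free cells and 16 admissible headings. For each, cast all 7 beams and compare to the given ranges.
  (2.5, 3.5, 330°): beam 1 = 1.5529 ≠ 1.0000 ✗
  (3.5, 2.5, 255°): beam 1 = 3.0000 ≠ 1.0000 ✗
  (2.5, 1.5, 165°): beam 1 = 4.0415 ≠ 1.0000 ✗
  (3.5, 6.5, 210°): beam 1 = 1.5529 ≠ 1.0000 ✗
  …
  (4.5, 1.5, 345°): r_1=1.0000, r_2=0.5176, r_3=0.5774, r_4=0.5176, r_5=0.5774, r_6=6.7293, r_7=5.0000 — all match ✓
No second candidate reproduces the full scan.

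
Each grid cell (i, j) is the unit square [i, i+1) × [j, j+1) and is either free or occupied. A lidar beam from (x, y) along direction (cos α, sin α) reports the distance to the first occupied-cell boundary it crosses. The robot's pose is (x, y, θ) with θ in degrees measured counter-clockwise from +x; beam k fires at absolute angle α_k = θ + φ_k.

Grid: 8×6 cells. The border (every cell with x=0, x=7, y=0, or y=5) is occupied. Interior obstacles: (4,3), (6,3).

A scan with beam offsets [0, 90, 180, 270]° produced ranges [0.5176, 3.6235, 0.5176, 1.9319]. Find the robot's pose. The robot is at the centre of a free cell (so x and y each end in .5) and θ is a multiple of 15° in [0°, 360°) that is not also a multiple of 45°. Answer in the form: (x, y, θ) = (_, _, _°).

(x, y, θ) = (4.5, 4.5, 105°)

Enumerate (i+0.5, j+0.5, θ) over the 22 free cells and 16 admissible headings. For each, cast all 4 beams and compare to the given ranges.
  (3.5, 1.5, 240°): beam 1 = 0.5774 ≠ 0.5176 ✗
  (2.5, 2.5, 285°): beam 1 = 1.5529 ≠ 0.5176 ✗
  (5.5, 1.5, 75°): beam 1 = 1.9319 ≠ 0.5176 ✗
  (1.5, 4.5, 60°): beam 1 = 0.5774 ≠ 0.5176 ✗
  …
  (4.5, 4.5, 105°): r_1=0.5176, r_2=3.6235, r_3=0.5176, r_4=1.9319 — all match ✓
Unique over the lattice → pose = (4.5, 4.5, 105°).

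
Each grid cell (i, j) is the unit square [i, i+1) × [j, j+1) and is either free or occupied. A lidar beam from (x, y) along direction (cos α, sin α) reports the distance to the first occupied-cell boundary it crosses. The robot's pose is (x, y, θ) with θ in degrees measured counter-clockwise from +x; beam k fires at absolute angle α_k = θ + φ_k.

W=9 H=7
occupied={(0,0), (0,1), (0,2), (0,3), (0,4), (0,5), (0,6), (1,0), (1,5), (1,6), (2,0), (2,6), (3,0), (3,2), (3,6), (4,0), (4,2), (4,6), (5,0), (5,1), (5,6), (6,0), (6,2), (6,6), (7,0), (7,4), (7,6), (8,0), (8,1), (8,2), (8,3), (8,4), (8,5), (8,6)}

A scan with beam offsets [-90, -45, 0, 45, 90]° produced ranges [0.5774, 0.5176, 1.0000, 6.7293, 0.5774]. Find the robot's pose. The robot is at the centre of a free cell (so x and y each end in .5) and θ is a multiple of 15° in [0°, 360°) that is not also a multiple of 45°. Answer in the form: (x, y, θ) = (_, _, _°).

(x, y, θ) = (7.5, 5.5, 150°)

Candidates: 29 free-cell centres × 16 headings = 464 poses. Raycast each; keep the one whose scan matches to 4 dp.
  (2.5, 4.5, 150°): beam 1 = 1.7321 ≠ 0.5774 ✗
  (5.5, 3.5, 240°): beam 1 = 4.0415 ≠ 0.5774 ✗
  (4.5, 1.5, 150°): beam 4 = 1.9319 ≠ 6.7293 ✗
  …
  (7.5, 5.5, 150°): r_1=0.5774, r_2=0.5176, r_3=1.0000, r_4=6.7293, r_5=0.5774 — all match ✓
No second candidate reproduces the full scan.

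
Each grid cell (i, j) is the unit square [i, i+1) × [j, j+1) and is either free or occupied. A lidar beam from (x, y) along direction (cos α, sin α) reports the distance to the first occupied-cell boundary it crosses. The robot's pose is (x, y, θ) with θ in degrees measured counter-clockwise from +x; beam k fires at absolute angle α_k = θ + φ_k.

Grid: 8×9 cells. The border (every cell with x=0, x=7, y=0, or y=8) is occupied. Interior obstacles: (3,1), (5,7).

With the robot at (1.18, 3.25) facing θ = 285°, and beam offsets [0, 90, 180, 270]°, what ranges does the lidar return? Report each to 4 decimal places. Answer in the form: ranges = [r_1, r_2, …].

ranges = [2.3294, 6.0253, 0.6955, 0.1863]

beam 1: φ=0°, α=285°
  direction (0.2588, -0.9659); cell (1,3); t to first gridline: x 3.1682, y 0.2588 (then +3.8637 / +1.0353)
    (1,2) via y @ 0.2588
    (1,1) via y @ 1.2941
    (1,0) via y @ 2.3294  # hit
  → r_1 = 2.3294
beam 2: φ=90°, α=15°
  direction (0.9659, 0.2588); cell (1,3); t to first gridline: x 0.8489, y 2.8978 (then +1.0353 / +3.8637)
    (2,3) via x @ 0.8489
    (3,3) via x @ 1.8842
    (3,4) via y @ 2.8978
    (4,4) via x @ 2.9195
    (5,4) via x @ 3.9548
    (6,4) via x @ 4.9900
    (7,4) via x @ 6.0253  # hit
  → r_2 = 6.0253
beam 3: φ=180°, α=105°
  direction (-0.2588, 0.9659); cell (1,3); t to first gridline: x 0.6955, y 0.7765 (then +3.8637 / +1.0353)
    (0,3) via x @ 0.6955  # hit
  → r_3 = 0.6955
beam 4: φ=270°, α=195°
  direction (-0.9659, -0.2588); cell (1,3); t to first gridline: x 0.1863, y 0.9659 (then +1.0353 / +3.8637)
    (0,3) via x @ 0.1863  # hit
  → r_4 = 0.1863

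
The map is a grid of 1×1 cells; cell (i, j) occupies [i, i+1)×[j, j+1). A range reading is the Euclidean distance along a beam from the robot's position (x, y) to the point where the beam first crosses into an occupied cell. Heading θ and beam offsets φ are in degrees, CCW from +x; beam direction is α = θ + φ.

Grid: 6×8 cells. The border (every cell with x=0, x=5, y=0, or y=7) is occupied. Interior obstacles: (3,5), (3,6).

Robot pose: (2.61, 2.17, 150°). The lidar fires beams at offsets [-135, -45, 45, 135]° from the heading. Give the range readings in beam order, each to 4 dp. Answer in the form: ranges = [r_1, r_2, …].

beam 1: φ=-135°, α=15°
  direction (0.9659, 0.2588); cell (2,2); t to first gridline: x 0.4038, y 3.2069 (then +1.0353 / +3.8637)
    (3,2) via x @ 0.4038
    (4,2) via x @ 1.4390
    (5,2) via x @ 2.4743  # hit
  → r_1 = 2.4743
beam 2: φ=-45°, α=105°
  direction (-0.2588, 0.9659); cell (2,2); t to first gridline: x 2.3569, y 0.8593 (then +3.8637 / +1.0353)
    (2,3) via y @ 0.8593
    (2,4) via y @ 1.8946
    (1,4) via x @ 2.3569
    (1,5) via y @ 2.9298
    (1,6) via y @ 3.9651
    (1,7) via y @ 5.0004  # hit
  → r_2 = 5.0004
beam 3: φ=45°, α=195°
  direction (-0.9659, -0.2588); cell (2,2); t to first gridline: x 0.6315, y 0.6568 (then +1.0353 / +3.8637)
    (1,2) via x @ 0.6315
    (1,1) via y @ 0.6568
    (0,1) via x @ 1.6668  # hit
  → r_3 = 1.6668
beam 4: φ=135°, α=285°
  direction (0.2588, -0.9659); cell (2,2); t to first gridline: x 1.5068, y 0.1760 (then +3.8637 / +1.0353)
    (2,1) via y @ 0.1760
    (2,0) via y @ 1.2113  # hit
  → r_4 = 1.2113

ranges = [2.4743, 5.0004, 1.6668, 1.2113]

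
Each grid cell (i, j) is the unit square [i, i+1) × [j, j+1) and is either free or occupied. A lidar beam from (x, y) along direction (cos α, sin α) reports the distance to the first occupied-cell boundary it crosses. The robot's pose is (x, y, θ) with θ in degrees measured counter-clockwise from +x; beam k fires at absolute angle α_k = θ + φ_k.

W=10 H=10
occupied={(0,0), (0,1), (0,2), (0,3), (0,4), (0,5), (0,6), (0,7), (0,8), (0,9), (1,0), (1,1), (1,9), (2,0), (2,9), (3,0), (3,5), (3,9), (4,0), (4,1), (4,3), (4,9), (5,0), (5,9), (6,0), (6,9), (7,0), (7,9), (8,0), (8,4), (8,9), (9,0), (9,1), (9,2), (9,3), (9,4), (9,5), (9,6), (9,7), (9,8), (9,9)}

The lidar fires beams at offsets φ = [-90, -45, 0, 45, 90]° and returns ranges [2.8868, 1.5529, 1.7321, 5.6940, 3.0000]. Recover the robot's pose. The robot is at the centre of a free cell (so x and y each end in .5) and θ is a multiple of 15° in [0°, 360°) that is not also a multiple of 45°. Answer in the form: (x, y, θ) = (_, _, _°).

(x, y, θ) = (6.5, 7.5, 120°)

The pose lattice has 59·16 = 944 candidates. Test each by forward raycasting.
  (7.5, 8.5, 30°): beam 1 = 3.0000 ≠ 2.8868 ✗
  (7.5, 6.5, 30°): beam 1 = 1.7321 ≠ 2.8868 ✗
  (2.5, 4.5, 300°): beam 1 = 1.7321 ≠ 2.8868 ✗
  …
  (6.5, 7.5, 120°): r_1=2.8868, r_2=1.5529, r_3=1.7321, r_4=5.6940, r_5=3.0000 — all match ✓
Unique over the lattice → pose = (6.5, 7.5, 120°).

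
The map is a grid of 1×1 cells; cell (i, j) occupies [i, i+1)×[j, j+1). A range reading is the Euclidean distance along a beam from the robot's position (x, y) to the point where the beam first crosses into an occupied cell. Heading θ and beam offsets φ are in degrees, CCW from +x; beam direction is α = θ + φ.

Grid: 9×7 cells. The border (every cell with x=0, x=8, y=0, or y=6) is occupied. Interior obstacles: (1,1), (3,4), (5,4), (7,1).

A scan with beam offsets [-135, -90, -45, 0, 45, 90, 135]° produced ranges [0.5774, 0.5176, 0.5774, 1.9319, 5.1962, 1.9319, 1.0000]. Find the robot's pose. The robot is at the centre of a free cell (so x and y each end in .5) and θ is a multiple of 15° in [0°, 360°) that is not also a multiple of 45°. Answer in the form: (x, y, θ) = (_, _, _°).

(x, y, θ) = (1.5, 5.5, 255°)

The pose lattice has 31·16 = 496 candidates. Test each by forward raycasting.
  (5.5, 5.5, 165°): beam 1 = 1.0000 ≠ 0.5774 ✗
  (4.5, 5.5, 60°): beam 1 = 4.6587 ≠ 0.5774 ✗
  (6.5, 5.5, 255°): beam 2 = 1.9319 ≠ 0.5176 ✗
  (5.5, 3.5, 255°): beam 2 = 1.9319 ≠ 0.5176 ✗
  (4.5, 3.5, 300°): beam 1 = 3.6235 ≠ 0.5774 ✗
  …
  (1.5, 5.5, 255°): r_1=0.5774, r_2=0.5176, r_3=0.5774, r_4=1.9319, r_5=5.1962, r_6=1.9319, r_7=1.0000 — all match ✓
Only this pose fits every beam.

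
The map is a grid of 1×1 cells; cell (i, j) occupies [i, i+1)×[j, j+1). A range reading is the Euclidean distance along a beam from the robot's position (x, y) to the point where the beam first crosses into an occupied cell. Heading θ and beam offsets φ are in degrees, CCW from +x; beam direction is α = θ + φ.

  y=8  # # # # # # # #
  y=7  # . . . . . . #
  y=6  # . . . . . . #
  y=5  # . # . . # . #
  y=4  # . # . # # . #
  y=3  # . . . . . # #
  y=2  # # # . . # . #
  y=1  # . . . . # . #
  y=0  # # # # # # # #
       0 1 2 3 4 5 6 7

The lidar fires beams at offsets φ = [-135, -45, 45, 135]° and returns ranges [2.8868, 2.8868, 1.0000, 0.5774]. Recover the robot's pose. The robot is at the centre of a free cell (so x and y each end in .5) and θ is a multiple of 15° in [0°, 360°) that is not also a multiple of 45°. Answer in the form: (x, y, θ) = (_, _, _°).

(x, y, θ) = (3.5, 7.5, 345°)

Candidates: 32 free-cell centres × 16 headings = 512 poses. Raycast each; keep the one whose scan matches to 4 dp.
  (6.5, 6.5, 330°): beam 1 = 3.6235 ≠ 2.8868 ✗
  (4.5, 1.5, 195°): beam 1 = 1.0000 ≠ 2.8868 ✗
  (4.5, 2.5, 210°): beam 1 = 1.5529 ≠ 2.8868 ✗
  …
  (3.5, 7.5, 345°): r_1=2.8868, r_2=2.8868, r_3=1.0000, r_4=0.5774 — all match ✓
No second candidate reproduces the full scan.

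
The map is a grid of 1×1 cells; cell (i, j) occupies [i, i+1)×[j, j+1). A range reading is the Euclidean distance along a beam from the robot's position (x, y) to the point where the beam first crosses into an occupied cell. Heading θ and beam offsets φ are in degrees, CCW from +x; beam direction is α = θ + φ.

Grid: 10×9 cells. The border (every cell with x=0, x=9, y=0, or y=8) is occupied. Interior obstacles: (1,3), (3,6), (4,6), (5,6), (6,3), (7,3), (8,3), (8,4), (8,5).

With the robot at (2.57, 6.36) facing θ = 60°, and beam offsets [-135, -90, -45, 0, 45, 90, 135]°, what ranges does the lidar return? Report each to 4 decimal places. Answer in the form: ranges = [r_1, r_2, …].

ranges = [5.5491, 0.4965, 0.4452, 1.8937, 1.6979, 1.8129, 1.6254]

beam 1: φ=-135°, α=285°
  dir = (cos 285°, sin 285°) = (0.2588, -0.9659); from cell (2,6)
  next x-line at t=1.6614, next y-line at t=0.3727; Δt_x=3.8637, Δt_y=1.0353
    y: enter (2,5) at t=0.3727
    y: enter (2,4) at t=1.4080
    x: enter (3,4) at t=1.6614
    y: enter (3,3) at t=2.4433
    y: enter (3,2) at t=3.4785
    y: enter (3,1) at t=4.5138
    x: enter (4,1) at t=5.5251
    y: enter (4,0) at t=5.5491 ← occupied
  → r_1 = 5.5491
beam 2: φ=-90°, α=330°
  dir = (cos 330°, sin 330°) = (0.8660, -0.5000); from cell (2,6)
  next x-line at t=0.4965, next y-line at t=0.7200; Δt_x=1.1547, Δt_y=2.0000
    x: enter (3,6) at t=0.4965 ← occupied
  → r_2 = 0.4965
beam 3: φ=-45°, α=15°
  dir = (cos 15°, sin 15°) = (0.9659, 0.2588); from cell (2,6)
  next x-line at t=0.4452, next y-line at t=2.4728; Δt_x=1.0353, Δt_y=3.8637
    x: enter (3,6) at t=0.4452 ← occupied
  → r_3 = 0.4452
beam 4: φ=0°, α=60°
  dir = (cos 60°, sin 60°) = (0.5000, 0.8660); from cell (2,6)
  next x-line at t=0.8600, next y-line at t=0.7390; Δt_x=2.0000, Δt_y=1.1547
    y: enter (2,7) at t=0.7390
    x: enter (3,7) at t=0.8600
    y: enter (3,8) at t=1.8937 ← occupied
  → r_4 = 1.8937
beam 5: φ=45°, α=105°
  dir = (cos 105°, sin 105°) = (-0.2588, 0.9659); from cell (2,6)
  next x-line at t=2.2023, next y-line at t=0.6626; Δt_x=3.8637, Δt_y=1.0353
    y: enter (2,7) at t=0.6626
    y: enter (2,8) at t=1.6979 ← occupied
  → r_5 = 1.6979
beam 6: φ=90°, α=150°
  dir = (cos 150°, sin 150°) = (-0.8660, 0.5000); from cell (2,6)
  next x-line at t=0.6582, next y-line at t=1.2800; Δt_x=1.1547, Δt_y=2.0000
    x: enter (1,6) at t=0.6582
    y: enter (1,7) at t=1.2800
    x: enter (0,7) at t=1.8129 ← occupied
  → r_6 = 1.8129
beam 7: φ=135°, α=195°
  dir = (cos 195°, sin 195°) = (-0.9659, -0.2588); from cell (2,6)
  next x-line at t=0.5901, next y-line at t=1.3909; Δt_x=1.0353, Δt_y=3.8637
    x: enter (1,6) at t=0.5901
    y: enter (1,5) at t=1.3909
    x: enter (0,5) at t=1.6254 ← occupied
  → r_7 = 1.6254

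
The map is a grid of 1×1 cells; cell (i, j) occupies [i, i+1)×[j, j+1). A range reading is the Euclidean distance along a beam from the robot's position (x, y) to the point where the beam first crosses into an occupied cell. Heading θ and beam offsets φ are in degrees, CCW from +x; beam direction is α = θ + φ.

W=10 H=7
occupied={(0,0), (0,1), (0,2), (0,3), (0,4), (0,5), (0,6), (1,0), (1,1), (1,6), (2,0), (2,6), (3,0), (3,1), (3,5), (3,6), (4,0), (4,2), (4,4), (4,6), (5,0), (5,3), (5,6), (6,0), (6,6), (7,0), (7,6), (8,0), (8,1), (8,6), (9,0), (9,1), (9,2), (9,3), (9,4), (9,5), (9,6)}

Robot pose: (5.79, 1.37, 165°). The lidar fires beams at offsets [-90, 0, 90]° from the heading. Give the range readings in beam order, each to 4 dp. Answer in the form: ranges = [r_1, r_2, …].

beam 1: φ=-90°, α=75°
  dir = (cos 75°, sin 75°) = (0.2588, 0.9659); from cell (5,1)
  next x-line at t=0.8114, next y-line at t=0.6522; Δt_x=3.8637, Δt_y=1.0353
    y: enter (5,2) at t=0.6522
    x: enter (6,2) at t=0.8114
    y: enter (6,3) at t=1.6875
    y: enter (6,4) at t=2.7228
    y: enter (6,5) at t=3.7581
    x: enter (7,5) at t=4.6751
    y: enter (7,6) at t=4.7933 ← occupied
  → r_1 = 4.7933
beam 2: φ=0°, α=165°
  dir = (cos 165°, sin 165°) = (-0.9659, 0.2588); from cell (5,1)
  next x-line at t=0.8179, next y-line at t=2.4341; Δt_x=1.0353, Δt_y=3.8637
    x: enter (4,1) at t=0.8179
    x: enter (3,1) at t=1.8531 ← occupied
  → r_2 = 1.8531
beam 3: φ=90°, α=255°
  dir = (cos 255°, sin 255°) = (-0.2588, -0.9659); from cell (5,1)
  next x-line at t=3.0523, next y-line at t=0.3831; Δt_x=3.8637, Δt_y=1.0353
    y: enter (5,0) at t=0.3831 ← occupied
  → r_3 = 0.3831

ranges = [4.7933, 1.8531, 0.3831]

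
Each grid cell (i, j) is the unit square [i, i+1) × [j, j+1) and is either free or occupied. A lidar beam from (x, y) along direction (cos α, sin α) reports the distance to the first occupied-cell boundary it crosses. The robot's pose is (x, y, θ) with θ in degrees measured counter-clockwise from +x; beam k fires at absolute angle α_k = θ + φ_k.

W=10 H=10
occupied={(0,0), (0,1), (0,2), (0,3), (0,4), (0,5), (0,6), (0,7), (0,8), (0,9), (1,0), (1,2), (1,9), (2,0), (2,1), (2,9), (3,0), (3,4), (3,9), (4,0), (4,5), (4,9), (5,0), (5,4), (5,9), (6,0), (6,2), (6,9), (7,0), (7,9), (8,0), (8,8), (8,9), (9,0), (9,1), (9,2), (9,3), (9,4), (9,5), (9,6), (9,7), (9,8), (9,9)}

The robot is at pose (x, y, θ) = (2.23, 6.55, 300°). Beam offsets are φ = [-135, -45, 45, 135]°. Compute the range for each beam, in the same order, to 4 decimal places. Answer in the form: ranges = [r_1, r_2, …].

beam 1: φ=-135°, α=165°
  cosα=-0.9659 sinα=0.2588 | (2,6) | tMaxX 0.2381 tMaxY 1.7387 | tΔX 1.0353 tΔY 3.8637
    t=0.2381 [x] (1,6)
    t=1.2734 [x] (0,6) — stop
  → r_1 = 1.2734
beam 2: φ=-45°, α=255°
  cosα=-0.2588 sinα=-0.9659 | (2,6) | tMaxX 0.8887 tMaxY 0.5694 | tΔX 3.8637 tΔY 1.0353
    t=0.5694 [y] (2,5)
    t=0.8887 [x] (1,5)
    t=1.6047 [y] (1,4)
    t=2.6400 [y] (1,3)
    t=3.6752 [y] (1,2) — stop
  → r_2 = 3.6752
beam 3: φ=45°, α=345°
  cosα=0.9659 sinα=-0.2588 | (2,6) | tMaxX 0.7972 tMaxY 2.1250 | tΔX 1.0353 tΔY 3.8637
    t=0.7972 [x] (3,6)
    t=1.8324 [x] (4,6)
    t=2.1250 [y] (4,5) — stop
  → r_3 = 2.1250
beam 4: φ=135°, α=75°
  cosα=0.2588 sinα=0.9659 | (2,6) | tMaxX 2.9751 tMaxY 0.4659 | tΔX 3.8637 tΔY 1.0353
    t=0.4659 [y] (2,7)
    t=1.5012 [y] (2,8)
    t=2.5364 [y] (2,9) — stop
  → r_4 = 2.5364

ranges = [1.2734, 3.6752, 2.1250, 2.5364]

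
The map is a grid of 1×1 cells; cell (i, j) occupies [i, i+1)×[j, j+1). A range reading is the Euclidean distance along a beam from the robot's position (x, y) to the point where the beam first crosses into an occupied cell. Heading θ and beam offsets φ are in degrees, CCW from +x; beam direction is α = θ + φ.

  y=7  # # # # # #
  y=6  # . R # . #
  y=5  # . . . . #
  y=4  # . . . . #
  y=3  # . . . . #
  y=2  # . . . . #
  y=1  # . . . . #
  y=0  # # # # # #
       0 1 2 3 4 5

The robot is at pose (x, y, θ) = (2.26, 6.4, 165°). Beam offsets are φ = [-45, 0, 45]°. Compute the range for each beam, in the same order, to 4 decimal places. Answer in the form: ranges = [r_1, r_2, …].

beam 1: φ=-45°, α=120°
  d=(-0.5000,0.8660)  start (2,6)  tX=0.5200 tY=0.6928  stride 1/|dx|=2.0000 1/|dy|=1.1547
    cross x-line → (1,6), t=0.5200
    cross y-line → (1,7), t=0.6928 (wall)
  → r_1 = 0.6928
beam 2: φ=0°, α=165°
  d=(-0.9659,0.2588)  start (2,6)  tX=0.2692 tY=2.3182  stride 1/|dx|=1.0353 1/|dy|=3.8637
    cross x-line → (1,6), t=0.2692
    cross x-line → (0,6), t=1.3044 (wall)
  → r_2 = 1.3044
beam 3: φ=45°, α=210°
  d=(-0.8660,-0.5000)  start (2,6)  tX=0.3002 tY=0.8000  stride 1/|dx|=1.1547 1/|dy|=2.0000
    cross x-line → (1,6), t=0.3002
    cross y-line → (1,5), t=0.8000
    cross x-line → (0,5), t=1.4549 (wall)
  → r_3 = 1.4549

ranges = [0.6928, 1.3044, 1.4549]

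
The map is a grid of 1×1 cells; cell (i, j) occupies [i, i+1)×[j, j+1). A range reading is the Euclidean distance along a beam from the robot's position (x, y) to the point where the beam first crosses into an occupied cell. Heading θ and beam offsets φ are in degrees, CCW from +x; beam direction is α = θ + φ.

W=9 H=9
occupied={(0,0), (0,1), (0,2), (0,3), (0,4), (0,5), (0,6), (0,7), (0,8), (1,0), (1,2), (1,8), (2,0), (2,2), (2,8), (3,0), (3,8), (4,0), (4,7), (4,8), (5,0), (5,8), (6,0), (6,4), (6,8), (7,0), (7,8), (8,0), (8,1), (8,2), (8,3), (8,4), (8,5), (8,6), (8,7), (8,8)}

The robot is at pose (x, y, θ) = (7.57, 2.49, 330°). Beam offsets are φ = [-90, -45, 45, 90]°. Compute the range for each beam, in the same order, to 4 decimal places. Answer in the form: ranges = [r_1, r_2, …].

ranges = [1.7205, 1.5426, 0.4452, 0.8600]

beam 1: φ=-90°, α=240°
  dir = (cos 240°, sin 240°) = (-0.5000, -0.8660); from cell (7,2)
  next x-line at t=1.1400, next y-line at t=0.5658; Δt_x=2.0000, Δt_y=1.1547
    y: enter (7,1) at t=0.5658
    x: enter (6,1) at t=1.1400
    y: enter (6,0) at t=1.7205 ← occupied
  → r_1 = 1.7205
beam 2: φ=-45°, α=285°
  dir = (cos 285°, sin 285°) = (0.2588, -0.9659); from cell (7,2)
  next x-line at t=1.6614, next y-line at t=0.5073; Δt_x=3.8637, Δt_y=1.0353
    y: enter (7,1) at t=0.5073
    y: enter (7,0) at t=1.5426 ← occupied
  → r_2 = 1.5426
beam 3: φ=45°, α=15°
  dir = (cos 15°, sin 15°) = (0.9659, 0.2588); from cell (7,2)
  next x-line at t=0.4452, next y-line at t=1.9705; Δt_x=1.0353, Δt_y=3.8637
    x: enter (8,2) at t=0.4452 ← occupied
  → r_3 = 0.4452
beam 4: φ=90°, α=60°
  dir = (cos 60°, sin 60°) = (0.5000, 0.8660); from cell (7,2)
  next x-line at t=0.8600, next y-line at t=0.5889; Δt_x=2.0000, Δt_y=1.1547
    y: enter (7,3) at t=0.5889
    x: enter (8,3) at t=0.8600 ← occupied
  → r_4 = 0.8600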